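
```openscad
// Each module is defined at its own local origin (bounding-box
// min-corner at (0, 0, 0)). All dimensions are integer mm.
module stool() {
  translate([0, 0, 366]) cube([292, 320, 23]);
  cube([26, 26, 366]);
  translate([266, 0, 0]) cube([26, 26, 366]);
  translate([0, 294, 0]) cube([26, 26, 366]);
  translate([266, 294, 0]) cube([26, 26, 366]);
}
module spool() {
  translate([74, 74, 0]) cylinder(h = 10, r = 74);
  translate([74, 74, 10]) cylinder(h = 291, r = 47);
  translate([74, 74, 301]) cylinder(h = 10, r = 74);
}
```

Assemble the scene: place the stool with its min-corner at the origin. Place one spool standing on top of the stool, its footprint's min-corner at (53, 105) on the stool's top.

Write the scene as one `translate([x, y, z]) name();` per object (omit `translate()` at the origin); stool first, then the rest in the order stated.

stool();
translate([53, 105, 389]) spool();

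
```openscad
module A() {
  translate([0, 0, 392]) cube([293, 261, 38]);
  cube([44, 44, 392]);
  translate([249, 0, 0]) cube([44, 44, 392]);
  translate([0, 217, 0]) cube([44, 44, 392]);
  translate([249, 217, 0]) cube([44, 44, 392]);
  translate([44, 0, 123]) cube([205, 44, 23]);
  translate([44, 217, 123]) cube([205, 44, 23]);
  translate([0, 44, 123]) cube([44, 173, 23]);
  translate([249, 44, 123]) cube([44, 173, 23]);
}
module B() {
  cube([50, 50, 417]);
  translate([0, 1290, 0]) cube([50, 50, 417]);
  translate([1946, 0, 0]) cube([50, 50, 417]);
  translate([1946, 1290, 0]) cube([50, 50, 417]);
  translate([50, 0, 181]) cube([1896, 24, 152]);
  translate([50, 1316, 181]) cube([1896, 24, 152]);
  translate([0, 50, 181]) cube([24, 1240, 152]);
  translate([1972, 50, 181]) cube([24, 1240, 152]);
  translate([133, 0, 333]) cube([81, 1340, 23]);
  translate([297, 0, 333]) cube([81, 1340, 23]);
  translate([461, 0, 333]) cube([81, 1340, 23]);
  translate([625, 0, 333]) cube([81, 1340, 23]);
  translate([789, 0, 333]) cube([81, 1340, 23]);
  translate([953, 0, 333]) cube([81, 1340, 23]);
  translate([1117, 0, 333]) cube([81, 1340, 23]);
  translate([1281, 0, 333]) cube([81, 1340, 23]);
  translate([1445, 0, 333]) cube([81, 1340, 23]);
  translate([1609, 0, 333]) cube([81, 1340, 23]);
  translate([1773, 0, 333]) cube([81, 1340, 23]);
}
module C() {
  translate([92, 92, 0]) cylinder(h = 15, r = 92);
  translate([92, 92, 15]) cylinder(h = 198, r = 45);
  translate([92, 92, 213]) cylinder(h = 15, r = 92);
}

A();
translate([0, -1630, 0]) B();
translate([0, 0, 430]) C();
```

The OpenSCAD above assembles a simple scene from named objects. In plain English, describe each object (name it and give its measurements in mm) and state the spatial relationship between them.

A is a simple wooden stool: a rectangular seat 293 mm (x) by 261 mm (y), 38 mm thick, top face at z = 430 mm, on four square legs, each 44×44 mm in cross-section. The legs rest on z = 0, each flush with a corner of the seat. Four stretchers, 44 mm wide and 23 mm tall, connect adjacent legs with their undersides at z = 123 mm, each running between the inner faces of the legs it joins and aligned with the legs' outer faces on the other axis.

B is a bed frame 1996 mm long (x) by 1340 mm wide (y). Four 50×50 mm corner posts, 417 mm tall, at the corners of the footprint. Four rails of 24 mm thickness and 152 mm height run between adjacent posts with their undersides at z = 181 mm, their outer faces flush with the outside of the frame (the two x-running rails run between the posts' inner faces; the two y-running rails run between the posts' inner faces). 11 slats, each 81 mm wide (x) and 23 mm thick, lie across the top of the two x-running rails, running the full 1340 mm width of the frame in y; the slats are evenly spaced along x between the inner faces of the end posts with equal gaps (rounded down to the nearest mm) at the −x end and between each pair — any rounding remainder accumulates at the +x end.

C is a spool: two coaxial disc flanges of radius 92 mm and thickness 15 mm, joined by a core cylinder of radius 45 mm and height 198 mm. The lower flange rests on z = 0 and the three cylinders share a vertical axis.

The bed frame is on the floor beside the stool on its −y side. The spool is on top of the stool.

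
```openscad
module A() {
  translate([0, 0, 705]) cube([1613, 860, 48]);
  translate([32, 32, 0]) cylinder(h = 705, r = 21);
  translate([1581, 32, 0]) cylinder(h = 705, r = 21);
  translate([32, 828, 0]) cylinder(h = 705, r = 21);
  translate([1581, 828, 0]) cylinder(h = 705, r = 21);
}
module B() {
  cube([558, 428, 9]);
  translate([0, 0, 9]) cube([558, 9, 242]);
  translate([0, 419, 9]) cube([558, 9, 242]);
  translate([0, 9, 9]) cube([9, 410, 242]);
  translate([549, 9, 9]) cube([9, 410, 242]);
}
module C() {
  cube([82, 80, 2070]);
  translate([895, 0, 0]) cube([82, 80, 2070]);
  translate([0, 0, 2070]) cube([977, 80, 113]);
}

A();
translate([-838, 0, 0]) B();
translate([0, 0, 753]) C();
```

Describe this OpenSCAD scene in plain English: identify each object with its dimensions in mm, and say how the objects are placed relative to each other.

A is a rectangular dining table. The top is 1613×860×48 mm with its upper surface at z = 753 mm. It stands on four round legs of 42 mm diameter, each leg's bounding box inset 11 mm from the nearest pair of top edges, running from the floor to the underside of the top.

B is an open storage box with external size 558×428×251 mm and wall thickness 9 mm (the base is also 9 mm thick). The base covers the whole footprint; the four walls stand on the base, with the y-facing walls full-width and the x-facing walls fitting between their inner faces.

C is a rectangular door frame: two vertical jambs of 82×80 mm section, 2070 mm tall, with a clear opening 813 mm wide between their inner faces. A header 113 mm tall and 80 mm deep lies on top of the jambs and spans the full outside width.

The open box is on the floor beside the table on its −x side. The door frame is on top of the table.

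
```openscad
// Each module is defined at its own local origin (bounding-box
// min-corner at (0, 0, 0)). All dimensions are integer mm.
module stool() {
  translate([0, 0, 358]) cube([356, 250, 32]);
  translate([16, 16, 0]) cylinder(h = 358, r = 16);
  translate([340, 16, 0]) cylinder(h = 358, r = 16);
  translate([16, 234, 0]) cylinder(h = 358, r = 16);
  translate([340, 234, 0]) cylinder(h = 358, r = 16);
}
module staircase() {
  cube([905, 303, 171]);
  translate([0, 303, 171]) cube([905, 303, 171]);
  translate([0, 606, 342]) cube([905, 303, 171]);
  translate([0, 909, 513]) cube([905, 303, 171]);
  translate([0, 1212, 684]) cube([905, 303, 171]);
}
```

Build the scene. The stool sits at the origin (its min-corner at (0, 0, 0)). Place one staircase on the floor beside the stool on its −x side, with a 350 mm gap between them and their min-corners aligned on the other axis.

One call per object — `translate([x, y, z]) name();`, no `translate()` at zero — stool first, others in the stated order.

stool();
translate([-1255, 0, 0]) staircase();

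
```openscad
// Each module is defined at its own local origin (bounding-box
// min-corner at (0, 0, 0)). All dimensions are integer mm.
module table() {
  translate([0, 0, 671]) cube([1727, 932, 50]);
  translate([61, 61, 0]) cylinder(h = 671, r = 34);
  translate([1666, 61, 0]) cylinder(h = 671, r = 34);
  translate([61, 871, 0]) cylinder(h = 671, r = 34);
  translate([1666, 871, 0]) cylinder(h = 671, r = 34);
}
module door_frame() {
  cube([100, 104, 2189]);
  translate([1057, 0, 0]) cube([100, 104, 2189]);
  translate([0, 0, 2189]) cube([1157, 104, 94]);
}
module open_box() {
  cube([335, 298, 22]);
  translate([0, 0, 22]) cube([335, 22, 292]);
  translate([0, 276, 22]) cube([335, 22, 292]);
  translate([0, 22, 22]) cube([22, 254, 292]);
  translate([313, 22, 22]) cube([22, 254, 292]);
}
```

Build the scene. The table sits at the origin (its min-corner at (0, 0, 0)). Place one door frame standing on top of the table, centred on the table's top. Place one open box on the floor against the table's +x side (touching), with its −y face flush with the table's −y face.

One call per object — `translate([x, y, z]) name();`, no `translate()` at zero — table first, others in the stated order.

table();
translate([285, 414, 721]) door_frame();
translate([1727, 0, 0]) open_box();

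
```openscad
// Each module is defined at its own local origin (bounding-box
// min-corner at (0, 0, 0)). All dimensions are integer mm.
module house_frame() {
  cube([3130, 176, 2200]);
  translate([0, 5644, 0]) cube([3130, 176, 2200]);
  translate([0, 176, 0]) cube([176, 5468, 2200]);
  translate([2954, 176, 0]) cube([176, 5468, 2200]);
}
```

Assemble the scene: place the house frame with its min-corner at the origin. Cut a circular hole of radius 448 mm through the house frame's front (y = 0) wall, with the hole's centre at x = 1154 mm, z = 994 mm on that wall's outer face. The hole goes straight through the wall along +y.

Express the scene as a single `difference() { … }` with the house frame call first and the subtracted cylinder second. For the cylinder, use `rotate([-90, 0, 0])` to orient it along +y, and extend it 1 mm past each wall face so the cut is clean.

difference() {
  house_frame();
  translate([1154, -1, 994]) rotate([-90, 0, 0]) cylinder(h = 178, r = 448);
}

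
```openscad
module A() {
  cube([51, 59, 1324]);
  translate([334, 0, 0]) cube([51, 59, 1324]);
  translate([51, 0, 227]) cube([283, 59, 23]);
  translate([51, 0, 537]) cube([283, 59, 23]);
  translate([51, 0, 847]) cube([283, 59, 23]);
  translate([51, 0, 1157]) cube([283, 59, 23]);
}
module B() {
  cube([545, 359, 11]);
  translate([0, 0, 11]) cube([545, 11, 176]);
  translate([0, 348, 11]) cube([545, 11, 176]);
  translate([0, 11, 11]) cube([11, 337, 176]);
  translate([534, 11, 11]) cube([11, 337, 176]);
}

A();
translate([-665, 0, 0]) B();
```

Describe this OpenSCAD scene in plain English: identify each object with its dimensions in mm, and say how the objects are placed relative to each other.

A is a straight ladder. Two 51×59 mm vertical rails, 1324 mm tall, stand 385 mm apart (outside-to-outside) with their front faces coplanar on the −y side. 4 rungs, each 59 mm deep and 23 mm tall, span between the inner faces of the rails, front faces flush with the rails. The lowest rung's underside is at z = 227 mm and rungs are spaced 310 mm apart (underside to underside).

B is an open storage box with external size 545×359×187 mm and wall thickness 11 mm (the base is also 11 mm thick). The base covers the whole footprint; the four walls stand on the base, with the y-facing walls full-width and the x-facing walls fitting between their inner faces.

The open box is on the floor beside the ladder on its −x side.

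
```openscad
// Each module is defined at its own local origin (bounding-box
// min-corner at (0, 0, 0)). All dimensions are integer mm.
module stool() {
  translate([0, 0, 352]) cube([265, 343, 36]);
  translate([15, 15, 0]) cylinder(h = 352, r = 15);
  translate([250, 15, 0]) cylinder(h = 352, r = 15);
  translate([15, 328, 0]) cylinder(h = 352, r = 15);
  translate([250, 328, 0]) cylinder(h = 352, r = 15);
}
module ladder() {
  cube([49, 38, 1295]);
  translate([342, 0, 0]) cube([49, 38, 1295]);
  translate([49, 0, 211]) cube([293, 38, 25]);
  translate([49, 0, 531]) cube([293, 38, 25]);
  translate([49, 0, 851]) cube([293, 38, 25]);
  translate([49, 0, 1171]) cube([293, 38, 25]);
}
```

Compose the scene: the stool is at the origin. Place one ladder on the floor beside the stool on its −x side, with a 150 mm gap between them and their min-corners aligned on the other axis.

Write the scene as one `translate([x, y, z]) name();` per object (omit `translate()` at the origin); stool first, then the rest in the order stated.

stool();
translate([-541, 0, 0]) ladder();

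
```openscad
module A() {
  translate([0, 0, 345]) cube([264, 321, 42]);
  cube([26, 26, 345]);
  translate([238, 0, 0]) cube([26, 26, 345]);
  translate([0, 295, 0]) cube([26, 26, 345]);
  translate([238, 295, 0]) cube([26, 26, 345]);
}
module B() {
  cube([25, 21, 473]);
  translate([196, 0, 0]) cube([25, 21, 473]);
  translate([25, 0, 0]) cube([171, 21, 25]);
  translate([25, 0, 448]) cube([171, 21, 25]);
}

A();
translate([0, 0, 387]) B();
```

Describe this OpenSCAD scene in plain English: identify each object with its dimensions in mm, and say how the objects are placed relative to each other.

A is a simple wooden stool: a rectangular seat 264 mm (x) by 321 mm (y), 42 mm thick, top face at z = 387 mm, on four square legs, each 26×26 mm in cross-section. The legs rest on z = 0, each flush with a corner of the seat.

B is a rectangular picture frame lying in the x–z plane (depth along y). The opening is 171 mm wide (x) by 423 mm tall (z), surrounded by a border 25 mm wide on all four sides. The frame is 21 mm deep and is made of two full-height vertical stiles with two horizontal rails fitted between them.

The picture frame is on top of the stool.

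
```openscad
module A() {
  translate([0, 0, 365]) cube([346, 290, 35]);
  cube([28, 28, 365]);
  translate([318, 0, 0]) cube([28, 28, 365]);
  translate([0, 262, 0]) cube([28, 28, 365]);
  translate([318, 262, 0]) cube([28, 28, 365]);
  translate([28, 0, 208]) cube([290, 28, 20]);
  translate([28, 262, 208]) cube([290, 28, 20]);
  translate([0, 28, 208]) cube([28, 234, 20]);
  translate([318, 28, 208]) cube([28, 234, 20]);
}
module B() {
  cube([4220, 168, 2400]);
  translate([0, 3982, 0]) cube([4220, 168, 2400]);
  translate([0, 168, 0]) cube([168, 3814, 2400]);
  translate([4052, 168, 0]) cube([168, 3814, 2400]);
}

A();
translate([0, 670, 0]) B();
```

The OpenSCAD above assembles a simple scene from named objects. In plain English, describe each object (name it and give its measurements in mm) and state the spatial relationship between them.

A is a simple wooden stool: a rectangular seat 346 mm (x) by 290 mm (y), 35 mm thick, top face at z = 400 mm, on four square legs, each 28×28 mm in cross-section. The legs rest on z = 0, each flush with a corner of the seat. Four stretchers, 28 mm wide and 20 mm tall, connect adjacent legs with their undersides at z = 208 mm, each running between the inner faces of the legs it joins and aligned with the legs' outer faces on the other axis.

B is a box-shaped house frame (walls only): outside footprint 4220×4150 mm, wall height 2400 mm, wall thickness 168 mm. The two y-facing walls run the full x-width; the two x-facing walls fit between the inner faces of the y-facing walls.

The house frame is on the floor beside the stool on its +y side.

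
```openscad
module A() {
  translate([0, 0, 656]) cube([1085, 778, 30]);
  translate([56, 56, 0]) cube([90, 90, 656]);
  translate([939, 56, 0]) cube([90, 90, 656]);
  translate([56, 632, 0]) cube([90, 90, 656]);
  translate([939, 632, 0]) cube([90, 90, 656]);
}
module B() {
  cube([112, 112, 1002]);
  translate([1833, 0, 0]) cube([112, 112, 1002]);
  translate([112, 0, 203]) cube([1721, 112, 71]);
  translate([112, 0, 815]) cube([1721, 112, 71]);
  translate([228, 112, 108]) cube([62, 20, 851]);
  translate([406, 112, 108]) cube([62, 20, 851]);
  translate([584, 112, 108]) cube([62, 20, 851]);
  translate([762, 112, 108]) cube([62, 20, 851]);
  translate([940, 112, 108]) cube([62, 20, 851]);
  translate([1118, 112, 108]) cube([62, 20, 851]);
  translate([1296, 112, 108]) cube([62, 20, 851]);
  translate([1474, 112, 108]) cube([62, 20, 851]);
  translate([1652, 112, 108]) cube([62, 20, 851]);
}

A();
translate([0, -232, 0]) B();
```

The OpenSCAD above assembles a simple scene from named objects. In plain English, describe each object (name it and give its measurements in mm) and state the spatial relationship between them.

A is a table: top 1085 mm (x) × 778 mm (y), 30 mm thick, upper face at z = 686 mm, on four 90×90 mm square legs, each inset 56 mm from the nearest pair of top edges, running from z = 0 to the bottom of the top.

B is a fence section. Two 112×112 mm posts, 1002 mm tall, stand on the floor with a clear span of 1721 mm between their inner faces. Two horizontal rails of 112×71 mm section span the gap between the posts with their undersides at z = 203 mm and z = 815 mm, flush with the posts' −y face. 9 pickets, each 62 mm wide, 20 mm thick and 851 mm tall, are fixed to the +y face of the rails with their bottoms at z = 108 mm, evenly spaced across the span with equal gaps (rounded down to the nearest mm) at the −x end and between each pair — any rounding remainder accumulates at the +x end.

The fence section is on the floor beside the table on its −y side.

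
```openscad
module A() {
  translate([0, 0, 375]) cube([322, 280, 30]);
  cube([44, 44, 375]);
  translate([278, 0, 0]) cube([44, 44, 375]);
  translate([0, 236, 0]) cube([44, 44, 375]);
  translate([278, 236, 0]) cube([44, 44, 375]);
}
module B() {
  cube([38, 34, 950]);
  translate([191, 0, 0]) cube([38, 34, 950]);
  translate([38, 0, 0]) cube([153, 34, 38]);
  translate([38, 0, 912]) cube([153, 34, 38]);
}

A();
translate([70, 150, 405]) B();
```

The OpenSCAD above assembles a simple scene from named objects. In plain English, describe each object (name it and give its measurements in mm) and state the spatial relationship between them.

A is a simple wooden stool: a rectangular seat 322 mm (x) by 280 mm (y), 30 mm thick, top face at z = 405 mm, on four square legs, each 44×44 mm in cross-section. The legs rest on z = 0, each flush with a corner of the seat.

B is a picture frame with a 153×874 mm rectangular opening (x by z) and a uniform 38 mm border on every side. Frame depth is 34 mm along y. It is built from two vertical stiles running the full outside height and two horizontal rails spanning the gap between the stiles.

The picture frame is on top of the stool.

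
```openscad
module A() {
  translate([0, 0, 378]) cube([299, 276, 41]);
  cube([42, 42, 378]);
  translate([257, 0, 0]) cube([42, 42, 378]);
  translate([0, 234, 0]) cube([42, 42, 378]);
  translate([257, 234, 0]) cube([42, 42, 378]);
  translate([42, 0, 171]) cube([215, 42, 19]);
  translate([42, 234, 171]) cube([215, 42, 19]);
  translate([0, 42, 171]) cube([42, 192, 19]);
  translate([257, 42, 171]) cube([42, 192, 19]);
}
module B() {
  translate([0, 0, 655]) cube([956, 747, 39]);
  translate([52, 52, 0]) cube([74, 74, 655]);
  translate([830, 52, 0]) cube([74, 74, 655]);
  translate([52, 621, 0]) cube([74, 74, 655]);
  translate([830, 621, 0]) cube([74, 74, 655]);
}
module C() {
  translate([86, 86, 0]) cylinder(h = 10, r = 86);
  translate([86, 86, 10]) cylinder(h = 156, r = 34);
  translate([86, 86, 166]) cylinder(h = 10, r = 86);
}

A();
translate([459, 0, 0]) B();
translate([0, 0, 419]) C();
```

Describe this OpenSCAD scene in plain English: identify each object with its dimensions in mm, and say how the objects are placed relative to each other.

A is a simple wooden stool: a rectangular seat 299 mm (x) by 276 mm (y), 41 mm thick, top face at z = 419 mm, on four square legs, each 42×42 mm in cross-section. The legs rest on z = 0, each flush with a corner of the seat. Four stretchers, 42 mm wide and 19 mm tall, connect adjacent legs with their undersides at z = 171 mm, each running between the inner faces of the legs it joins and aligned with the legs' outer faces on the other axis.

B is a table: top 956 mm (x) × 747 mm (y), 39 mm thick, upper face at z = 694 mm, on four 74×74 mm square legs, each inset 52 mm from the nearest pair of top edges, running from z = 0 to the bottom of the top.

C is a spool: two coaxial disc flanges of radius 86 mm and thickness 10 mm, joined by a core cylinder of radius 34 mm and height 156 mm. The lower flange rests on z = 0 and the three cylinders share a vertical axis.

The table is on the floor beside the stool on its +x side. The spool is on top of the stool.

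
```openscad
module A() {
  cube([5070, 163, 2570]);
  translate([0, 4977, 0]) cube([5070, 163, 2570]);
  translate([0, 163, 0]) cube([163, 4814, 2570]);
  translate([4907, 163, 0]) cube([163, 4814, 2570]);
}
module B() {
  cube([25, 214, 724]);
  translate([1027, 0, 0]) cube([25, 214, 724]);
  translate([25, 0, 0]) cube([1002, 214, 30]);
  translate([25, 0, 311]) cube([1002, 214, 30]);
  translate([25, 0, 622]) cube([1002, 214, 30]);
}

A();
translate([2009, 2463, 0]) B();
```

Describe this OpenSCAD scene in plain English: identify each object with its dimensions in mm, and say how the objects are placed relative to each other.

A is a box-shaped house frame (walls only): outside footprint 5070×5140 mm, wall height 2570 mm, wall thickness 163 mm. The two y-facing walls run the full x-width; the two x-facing walls fit between the inner faces of the y-facing walls.

B is an open bookshelf. Two side panels, each 25 mm thick, 214 mm deep and 724 mm tall, stand 1052 mm apart (outside-to-outside). Between them sit 3 shelves, each 30 mm thick and 214 mm deep, spanning the full gap between the sides. The bottom shelf rests on the floor (its underside at z = 0) and the clear gap between one shelf's top and the next shelf's underside is 281 mm.

The bookshelf sits inside the house frame, centred.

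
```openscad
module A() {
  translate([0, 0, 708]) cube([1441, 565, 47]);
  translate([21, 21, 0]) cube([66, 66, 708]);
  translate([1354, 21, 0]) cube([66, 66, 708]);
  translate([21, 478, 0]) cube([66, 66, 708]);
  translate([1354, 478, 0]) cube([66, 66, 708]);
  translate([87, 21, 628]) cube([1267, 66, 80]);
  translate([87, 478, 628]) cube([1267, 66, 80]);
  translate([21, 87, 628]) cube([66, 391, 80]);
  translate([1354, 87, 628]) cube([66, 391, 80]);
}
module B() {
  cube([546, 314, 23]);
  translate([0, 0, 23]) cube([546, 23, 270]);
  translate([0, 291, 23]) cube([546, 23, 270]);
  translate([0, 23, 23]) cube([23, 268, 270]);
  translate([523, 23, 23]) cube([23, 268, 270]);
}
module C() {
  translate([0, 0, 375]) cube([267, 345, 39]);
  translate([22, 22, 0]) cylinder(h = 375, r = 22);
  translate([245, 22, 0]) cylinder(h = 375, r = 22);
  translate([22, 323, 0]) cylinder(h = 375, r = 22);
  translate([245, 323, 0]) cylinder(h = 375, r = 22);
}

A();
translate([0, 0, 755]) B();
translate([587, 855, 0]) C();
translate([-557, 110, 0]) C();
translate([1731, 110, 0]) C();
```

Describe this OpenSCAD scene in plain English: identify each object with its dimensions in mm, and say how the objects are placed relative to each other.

A is a table: top 1441 mm (x) × 565 mm (y), 47 mm thick, upper face at z = 755 mm, on four 66×66 mm square legs, each inset 21 mm from the nearest pair of top edges, running from z = 0 to the bottom of the top. Four apron rails, 66 mm thick and 80 mm tall, run between adjacent legs with their top edges flush with the underside of the top and their outer faces flush with the legs' outer faces.

B is an open storage box with external size 546×314×293 mm and wall thickness 23 mm (the base is also 23 mm thick). The base covers the whole footprint; the four walls stand on the base, with the y-facing walls full-width and the x-facing walls fitting between their inner faces.

C is a four-legged stool. The seat is a 267×345×39 mm slab whose top surface is at z = 414 mm; four round legs, each 44 mm in diameter, run from the floor (z = 0) to the underside of the seat, each leg's axis is inset half a diameter from the nearest pair of seat edges (so the leg's bounding box is flush with the corner).

The open box is on top of the table. Three stools sit around the table at the +y, −x, +x sides.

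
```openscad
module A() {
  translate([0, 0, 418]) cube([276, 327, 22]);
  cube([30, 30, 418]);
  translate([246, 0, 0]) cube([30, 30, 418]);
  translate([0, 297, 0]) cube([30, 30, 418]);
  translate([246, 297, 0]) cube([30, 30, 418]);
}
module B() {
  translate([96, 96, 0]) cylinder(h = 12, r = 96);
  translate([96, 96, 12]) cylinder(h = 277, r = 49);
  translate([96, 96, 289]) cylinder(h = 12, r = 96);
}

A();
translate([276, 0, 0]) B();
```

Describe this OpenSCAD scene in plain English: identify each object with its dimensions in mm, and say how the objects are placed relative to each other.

A is a four-legged stool. The seat is 276×327 mm, 22 mm thick, top at z = 440 mm. It stands on four square legs, each 30×30 mm in cross-section, from z = 0 to the seat underside, each flush with a corner of the seat.

B is a spool: two coaxial disc flanges of radius 96 mm and thickness 12 mm, joined by a core cylinder of radius 49 mm and height 277 mm. The lower flange rests on z = 0 and the three cylinders share a vertical axis.

The spool is against the stool's +x side, with their −y faces flush.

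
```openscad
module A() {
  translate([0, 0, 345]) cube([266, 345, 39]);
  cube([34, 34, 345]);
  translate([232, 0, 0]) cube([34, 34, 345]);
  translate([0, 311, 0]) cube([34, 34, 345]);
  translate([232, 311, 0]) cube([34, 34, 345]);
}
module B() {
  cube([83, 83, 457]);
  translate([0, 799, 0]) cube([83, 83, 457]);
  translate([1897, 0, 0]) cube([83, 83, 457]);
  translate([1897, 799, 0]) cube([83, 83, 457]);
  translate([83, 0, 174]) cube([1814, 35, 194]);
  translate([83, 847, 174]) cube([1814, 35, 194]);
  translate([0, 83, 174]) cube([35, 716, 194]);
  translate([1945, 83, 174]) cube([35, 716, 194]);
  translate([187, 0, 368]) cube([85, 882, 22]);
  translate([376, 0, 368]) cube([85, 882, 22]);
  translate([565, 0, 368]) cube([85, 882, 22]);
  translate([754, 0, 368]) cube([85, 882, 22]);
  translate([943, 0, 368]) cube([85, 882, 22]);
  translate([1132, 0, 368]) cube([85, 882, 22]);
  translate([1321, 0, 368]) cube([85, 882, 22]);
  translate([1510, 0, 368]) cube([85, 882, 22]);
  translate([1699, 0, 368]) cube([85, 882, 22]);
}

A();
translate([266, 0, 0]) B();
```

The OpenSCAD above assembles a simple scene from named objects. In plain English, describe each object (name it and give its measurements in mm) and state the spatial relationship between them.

A is a four-legged stool. The seat is a 266×345×39 mm slab whose top surface is at z = 384 mm; four square legs, each 34×34 mm in cross-section, run from the floor (z = 0) to the underside of the seat, each flush with a corner of the seat.

B is a bed frame 1980 mm long (x) by 882 mm wide (y). Four 83×83 mm corner posts, 457 mm tall, at the corners of the footprint. Four rails of 35 mm thickness and 194 mm height run between adjacent posts with their undersides at z = 174 mm, their outer faces flush with the outside of the frame (the two x-running rails run between the posts' inner faces; the two y-running rails run between the posts' inner faces). 9 slats, each 85 mm wide (x) and 22 mm thick, lie across the top of the two x-running rails, running the full 882 mm width of the frame in y; the slats are evenly spaced along x between the inner faces of the end posts with equal gaps (rounded down to the nearest mm) at the −x end and between each pair — any rounding remainder accumulates at the +x end.

The bed frame is against the stool's +x side, with their −y faces flush.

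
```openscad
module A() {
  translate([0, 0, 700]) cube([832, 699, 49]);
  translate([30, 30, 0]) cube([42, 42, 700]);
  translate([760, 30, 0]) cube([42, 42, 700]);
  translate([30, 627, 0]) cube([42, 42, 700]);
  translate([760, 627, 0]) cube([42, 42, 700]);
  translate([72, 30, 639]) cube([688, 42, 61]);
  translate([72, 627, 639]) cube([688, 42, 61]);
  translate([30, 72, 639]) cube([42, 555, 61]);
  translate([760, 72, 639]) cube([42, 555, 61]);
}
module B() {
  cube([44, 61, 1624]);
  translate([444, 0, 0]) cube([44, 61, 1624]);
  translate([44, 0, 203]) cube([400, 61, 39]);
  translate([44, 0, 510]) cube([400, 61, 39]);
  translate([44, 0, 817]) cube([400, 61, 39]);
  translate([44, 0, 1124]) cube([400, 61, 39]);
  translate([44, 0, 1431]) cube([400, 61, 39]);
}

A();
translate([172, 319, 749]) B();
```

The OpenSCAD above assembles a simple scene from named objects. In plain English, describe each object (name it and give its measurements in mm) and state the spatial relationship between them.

A is a rectangular dining table. The top is 832×699×49 mm with its upper surface at z = 749 mm. It stands on four 42×42 mm square legs, each inset 30 mm from the nearest pair of top edges, running from the floor to the underside of the top. Four apron rails, 42 mm thick and 61 mm tall, run between adjacent legs with their top edges flush with the underside of the top and their outer faces flush with the legs' outer faces.

B is a straight ladder. Two 44×61 mm vertical rails, 1624 mm tall, stand 488 mm apart (outside-to-outside) with their front faces coplanar on the −y side. 5 rungs, each 61 mm deep and 39 mm tall, span between the inner faces of the rails, front faces flush with the rails. The lowest rung's underside is at z = 203 mm and rungs are spaced 307 mm apart (underside to underside).

The ladder is on top of the table, centred.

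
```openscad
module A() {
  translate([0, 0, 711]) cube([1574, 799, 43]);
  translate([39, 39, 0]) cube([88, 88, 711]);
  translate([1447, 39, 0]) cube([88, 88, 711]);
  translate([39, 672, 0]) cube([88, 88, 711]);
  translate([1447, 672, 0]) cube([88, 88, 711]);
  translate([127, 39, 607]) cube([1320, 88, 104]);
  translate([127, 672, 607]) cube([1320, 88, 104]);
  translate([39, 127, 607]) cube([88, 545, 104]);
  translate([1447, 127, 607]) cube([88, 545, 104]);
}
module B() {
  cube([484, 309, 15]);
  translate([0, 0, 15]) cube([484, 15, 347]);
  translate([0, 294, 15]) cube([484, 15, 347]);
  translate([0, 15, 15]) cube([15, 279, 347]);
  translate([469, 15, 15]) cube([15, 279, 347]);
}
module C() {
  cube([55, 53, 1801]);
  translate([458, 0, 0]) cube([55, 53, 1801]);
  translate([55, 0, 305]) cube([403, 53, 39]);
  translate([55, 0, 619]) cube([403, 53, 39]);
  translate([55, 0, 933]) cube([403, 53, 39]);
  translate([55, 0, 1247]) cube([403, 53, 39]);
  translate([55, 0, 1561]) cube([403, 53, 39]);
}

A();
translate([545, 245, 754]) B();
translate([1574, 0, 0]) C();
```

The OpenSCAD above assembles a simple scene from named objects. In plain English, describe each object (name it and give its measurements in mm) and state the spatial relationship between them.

A is a table with a 1574×799 mm rectangular top, 43 mm thick, top surface at z = 754 mm, supported by four 88×88 mm square legs, each inset 39 mm from the nearest pair of top edges, running from the floor. Four apron rails, 88 mm thick and 104 mm tall, run between adjacent legs with their top edges flush with the underside of the top and their outer faces flush with the legs' outer faces.

B is an open storage box with external size 484×309×362 mm and wall thickness 15 mm (the base is also 15 mm thick). The base covers the whole footprint; the four walls stand on the base, with the y-facing walls full-width and the x-facing walls fitting between their inner faces.

C is a wooden ladder with two side rails of 55×53 mm section and 1801 mm height, set 513 mm apart overall. Between them run 5 rectangular rungs (53 mm deep, 39 mm thick), front faces flush with the rails' −y face. The bottom of the first rung is 305 mm above the floor and each subsequent rung is 314 mm higher than the one below.

The open box is on top of the table, centred. The ladder is against the table's +x side, with their −y faces flush.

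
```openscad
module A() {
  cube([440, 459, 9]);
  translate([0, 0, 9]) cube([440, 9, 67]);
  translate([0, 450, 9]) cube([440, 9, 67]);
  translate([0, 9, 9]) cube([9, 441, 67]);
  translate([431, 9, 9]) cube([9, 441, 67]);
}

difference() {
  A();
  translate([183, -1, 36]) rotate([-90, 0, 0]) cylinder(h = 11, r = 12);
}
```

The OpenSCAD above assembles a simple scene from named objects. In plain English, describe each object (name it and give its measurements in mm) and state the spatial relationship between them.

A is an open-topped rectangular box: outside dimensions 440×459×76 mm, with a uniform wall and base thickness of 9 mm. The base is a full 440×459 slab on the floor; four walls sit on top of the base. The front and back walls (the −y and +y sides) span the full width; the two side walls fit between them.

The open box has a circular hole of radius 12 mm through its front wall, centred at (x = 183, z = 36).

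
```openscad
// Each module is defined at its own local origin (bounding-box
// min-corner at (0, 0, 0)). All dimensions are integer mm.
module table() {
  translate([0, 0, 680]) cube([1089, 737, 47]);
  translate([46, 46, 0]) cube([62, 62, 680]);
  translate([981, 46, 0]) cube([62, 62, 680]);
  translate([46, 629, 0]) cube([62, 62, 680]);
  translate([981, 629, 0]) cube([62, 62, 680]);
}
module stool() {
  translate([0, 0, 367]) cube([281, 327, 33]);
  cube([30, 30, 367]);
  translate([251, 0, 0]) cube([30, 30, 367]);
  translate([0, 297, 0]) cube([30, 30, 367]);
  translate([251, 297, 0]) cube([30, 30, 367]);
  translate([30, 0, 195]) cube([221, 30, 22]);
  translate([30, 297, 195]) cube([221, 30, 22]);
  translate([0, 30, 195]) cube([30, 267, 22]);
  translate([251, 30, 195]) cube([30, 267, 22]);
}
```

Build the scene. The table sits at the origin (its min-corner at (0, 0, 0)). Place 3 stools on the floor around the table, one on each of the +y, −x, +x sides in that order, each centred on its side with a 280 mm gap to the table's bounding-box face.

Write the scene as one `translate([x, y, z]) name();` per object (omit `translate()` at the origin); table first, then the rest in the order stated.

table();
translate([404, 1017, 0]) stool();
translate([-561, 205, 0]) stool();
translate([1369, 205, 0]) stool();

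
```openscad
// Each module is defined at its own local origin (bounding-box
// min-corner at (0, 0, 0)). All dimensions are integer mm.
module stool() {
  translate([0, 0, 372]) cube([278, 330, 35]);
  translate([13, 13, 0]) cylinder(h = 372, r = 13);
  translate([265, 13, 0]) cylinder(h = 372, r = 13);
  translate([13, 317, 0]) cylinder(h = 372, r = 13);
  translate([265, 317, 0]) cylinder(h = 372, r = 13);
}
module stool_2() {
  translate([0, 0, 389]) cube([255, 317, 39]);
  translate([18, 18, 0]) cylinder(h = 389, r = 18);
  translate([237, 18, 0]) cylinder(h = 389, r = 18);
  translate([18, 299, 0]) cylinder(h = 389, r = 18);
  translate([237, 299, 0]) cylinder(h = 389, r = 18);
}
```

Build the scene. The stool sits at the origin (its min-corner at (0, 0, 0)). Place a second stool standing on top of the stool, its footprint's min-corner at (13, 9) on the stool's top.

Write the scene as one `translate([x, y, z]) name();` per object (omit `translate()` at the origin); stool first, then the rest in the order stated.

stool();
translate([13, 9, 407]) stool_2();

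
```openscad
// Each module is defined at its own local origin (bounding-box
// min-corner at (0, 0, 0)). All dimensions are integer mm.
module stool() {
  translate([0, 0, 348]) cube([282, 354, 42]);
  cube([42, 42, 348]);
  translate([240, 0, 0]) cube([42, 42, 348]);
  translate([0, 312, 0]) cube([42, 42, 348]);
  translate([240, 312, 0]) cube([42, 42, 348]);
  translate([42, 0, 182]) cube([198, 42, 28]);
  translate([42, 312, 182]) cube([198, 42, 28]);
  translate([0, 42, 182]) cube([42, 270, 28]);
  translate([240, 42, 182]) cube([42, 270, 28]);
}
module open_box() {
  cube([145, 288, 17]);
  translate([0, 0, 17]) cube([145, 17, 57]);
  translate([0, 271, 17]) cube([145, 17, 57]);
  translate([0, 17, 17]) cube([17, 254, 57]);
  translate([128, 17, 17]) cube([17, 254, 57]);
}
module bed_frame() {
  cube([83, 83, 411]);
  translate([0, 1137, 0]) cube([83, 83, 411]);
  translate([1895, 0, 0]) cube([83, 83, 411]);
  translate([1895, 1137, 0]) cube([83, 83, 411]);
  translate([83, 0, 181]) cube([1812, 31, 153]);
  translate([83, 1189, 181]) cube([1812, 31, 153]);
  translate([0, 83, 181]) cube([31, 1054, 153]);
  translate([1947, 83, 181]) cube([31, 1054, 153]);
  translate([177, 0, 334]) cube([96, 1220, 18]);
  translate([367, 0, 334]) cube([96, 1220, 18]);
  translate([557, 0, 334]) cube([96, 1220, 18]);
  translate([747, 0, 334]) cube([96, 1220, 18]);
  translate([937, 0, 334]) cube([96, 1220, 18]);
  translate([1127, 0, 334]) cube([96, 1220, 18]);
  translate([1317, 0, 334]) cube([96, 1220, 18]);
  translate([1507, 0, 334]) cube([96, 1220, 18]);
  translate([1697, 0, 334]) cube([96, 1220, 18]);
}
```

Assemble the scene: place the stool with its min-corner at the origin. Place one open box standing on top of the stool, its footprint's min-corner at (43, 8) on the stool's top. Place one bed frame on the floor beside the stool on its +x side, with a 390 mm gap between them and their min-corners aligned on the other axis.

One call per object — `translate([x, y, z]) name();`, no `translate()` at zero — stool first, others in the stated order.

stool();
translate([43, 8, 390]) open_box();
translate([672, 0, 0]) bed_frame();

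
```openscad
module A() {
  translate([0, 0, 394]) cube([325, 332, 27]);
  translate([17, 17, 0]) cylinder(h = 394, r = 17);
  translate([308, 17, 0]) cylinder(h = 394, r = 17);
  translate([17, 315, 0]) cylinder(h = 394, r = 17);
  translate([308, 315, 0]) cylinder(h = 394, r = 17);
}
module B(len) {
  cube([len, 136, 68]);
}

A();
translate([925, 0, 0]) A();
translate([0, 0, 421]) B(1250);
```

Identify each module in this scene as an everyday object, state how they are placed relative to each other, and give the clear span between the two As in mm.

A is a stool. B is a beam. A beam spans the tops of two stools. The clear span between the two stools is 600 mm.

Second stool starts at x = 925; first ends at x = 325; clear span = 925 − 325 = 600 mm.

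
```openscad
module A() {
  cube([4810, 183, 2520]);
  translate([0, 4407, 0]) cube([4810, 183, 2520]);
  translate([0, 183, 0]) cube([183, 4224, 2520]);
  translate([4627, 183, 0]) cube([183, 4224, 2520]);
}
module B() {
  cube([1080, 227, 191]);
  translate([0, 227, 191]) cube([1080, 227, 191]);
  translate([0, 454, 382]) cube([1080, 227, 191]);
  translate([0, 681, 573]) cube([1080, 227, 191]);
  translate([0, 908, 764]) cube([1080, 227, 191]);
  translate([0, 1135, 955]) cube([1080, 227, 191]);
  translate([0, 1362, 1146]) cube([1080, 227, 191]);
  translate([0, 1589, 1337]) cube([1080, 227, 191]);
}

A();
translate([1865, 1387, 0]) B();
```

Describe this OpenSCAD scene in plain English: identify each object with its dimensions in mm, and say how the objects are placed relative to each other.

A is the wall frame of a small rectangular building: four walls, each 2520 mm tall and 183 mm thick, enclosing a footprint 4810 mm (x) by 4590 mm (y) outside-to-outside, with no floor or roof. The front and back walls (the −y and +y sides) span the full width; the two side walls fit between them.

B is a run of 8 identical solid stair steps. Each tread is 1080×227 mm and each step block is 191 mm high. Step 1 rests on the floor; step k is offset from step 1 by (k−1)×227 mm in y and (k−1)×191 mm in z.

The staircase sits inside the house frame, centred.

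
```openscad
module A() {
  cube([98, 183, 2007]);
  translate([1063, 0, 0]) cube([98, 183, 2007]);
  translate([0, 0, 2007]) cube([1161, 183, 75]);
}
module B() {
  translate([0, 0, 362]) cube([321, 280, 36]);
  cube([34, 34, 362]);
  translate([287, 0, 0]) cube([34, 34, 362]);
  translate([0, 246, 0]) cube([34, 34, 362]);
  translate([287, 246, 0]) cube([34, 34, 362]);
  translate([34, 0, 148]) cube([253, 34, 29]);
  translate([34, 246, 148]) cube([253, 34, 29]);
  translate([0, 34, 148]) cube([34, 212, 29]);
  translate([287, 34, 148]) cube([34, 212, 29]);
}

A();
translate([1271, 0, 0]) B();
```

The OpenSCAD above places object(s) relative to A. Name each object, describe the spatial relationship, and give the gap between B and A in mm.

A is a door frame. B is a stool. The stool is on the floor beside the door frame on its +x side. The gap between the stool and the door frame is 110 mm.

The stool's nearest face is 110 mm from the door frame's +x face.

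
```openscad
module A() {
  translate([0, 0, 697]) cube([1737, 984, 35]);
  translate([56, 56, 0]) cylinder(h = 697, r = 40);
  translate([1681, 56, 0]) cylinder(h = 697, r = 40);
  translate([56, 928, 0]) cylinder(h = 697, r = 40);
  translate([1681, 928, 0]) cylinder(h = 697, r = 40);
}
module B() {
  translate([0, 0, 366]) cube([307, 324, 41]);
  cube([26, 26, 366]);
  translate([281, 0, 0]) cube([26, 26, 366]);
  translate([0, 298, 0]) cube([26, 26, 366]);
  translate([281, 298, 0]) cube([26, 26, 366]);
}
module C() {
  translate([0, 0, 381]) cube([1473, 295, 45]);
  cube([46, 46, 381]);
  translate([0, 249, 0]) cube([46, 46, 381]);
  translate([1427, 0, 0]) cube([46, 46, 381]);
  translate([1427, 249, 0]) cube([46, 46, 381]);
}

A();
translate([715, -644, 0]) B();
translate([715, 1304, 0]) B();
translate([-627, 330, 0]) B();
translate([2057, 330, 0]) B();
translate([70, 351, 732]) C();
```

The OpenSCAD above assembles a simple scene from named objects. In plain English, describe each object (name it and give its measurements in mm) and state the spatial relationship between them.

A is a rectangular dining table. The top is 1737×984×35 mm with its upper surface at z = 732 mm. It stands on four round legs of 80 mm diameter, each leg's bounding box inset 16 mm from the nearest pair of top edges, running from the floor to the underside of the top.

B is a four-legged stool. The seat is 307×324 mm, 41 mm thick, top at z = 407 mm. It stands on four square legs, each 26×26 mm in cross-section, from z = 0 to the seat underside, each flush with a corner of the seat.

C is a long wooden bench with a 1473 mm (x) × 295 mm (y) seat, 45 mm thick, its top surface 426 mm above the floor. Four 46 mm square legs at the seat corners, flush with the edges, run from z = 0 to the seat underside.

Four stools sit around the table at the −y, +y, −x, +x sides. The bench is on top of the table.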